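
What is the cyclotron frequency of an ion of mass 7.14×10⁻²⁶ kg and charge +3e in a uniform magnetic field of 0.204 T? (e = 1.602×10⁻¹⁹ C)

f = |q|B/(2πm).
f = (4.806×10⁻¹⁹)(0.204)/(2π·7.14×10⁻²⁶) ≈ 2.19×10⁵ Hz.

f ≈ 2.19×10⁵ Hz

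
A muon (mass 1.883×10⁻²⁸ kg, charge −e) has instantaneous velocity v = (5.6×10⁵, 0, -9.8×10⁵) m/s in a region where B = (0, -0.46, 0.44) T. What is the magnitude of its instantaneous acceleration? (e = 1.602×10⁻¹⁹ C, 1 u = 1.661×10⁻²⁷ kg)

v×B = (-4.51×10⁵, -2.46×10⁵, -2.58×10⁵) N/C.
F = q v×B = (−1.602×10⁻¹⁹ C)·(-4.51×10⁵, -2.46×10⁵, -2.58×10⁵) = (7.22×10⁻¹⁴, 3.95×10⁻¹⁴, 4.13×10⁻¹⁴) N.
|a| = |F|/m = 9.207×10⁻¹⁴/1.883×10⁻²⁸ ≈ 4.89×10¹⁴ m/s².

|a| ≈ 4.89×10¹⁴ m/s²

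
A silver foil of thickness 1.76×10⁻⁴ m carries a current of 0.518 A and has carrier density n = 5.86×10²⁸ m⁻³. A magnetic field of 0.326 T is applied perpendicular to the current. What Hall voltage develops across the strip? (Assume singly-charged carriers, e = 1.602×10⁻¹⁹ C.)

V_H ≈ 1.02×10⁻⁷ V

V_H = IB/(n e t).
V_H = (0.518)(0.326)/((5.86×10²⁸)(1.602×10⁻¹⁹)(1.76×10⁻⁴)) ≈ 1.02×10⁻⁷ V.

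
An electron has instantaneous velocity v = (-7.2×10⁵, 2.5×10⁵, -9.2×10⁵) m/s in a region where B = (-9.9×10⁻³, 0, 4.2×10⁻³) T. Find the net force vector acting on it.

F ≈ (-1.68×10⁻¹⁶, -1.94×10⁻¹⁵, -3.96×10⁻¹⁶) N

v×B = (1050, 1.21×10⁴, 2480) N/C.
F = q v×B = (−1.602×10⁻¹⁹ C)·(1050, 1.21×10⁴, 2480) = (-1.68×10⁻¹⁶, -1.94×10⁻¹⁵, -3.96×10⁻¹⁶) N.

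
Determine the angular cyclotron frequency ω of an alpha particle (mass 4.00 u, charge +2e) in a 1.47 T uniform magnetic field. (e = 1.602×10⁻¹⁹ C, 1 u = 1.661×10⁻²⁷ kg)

ω ≈ 7.09×10⁷ rad/s

ω = |q|B/m.
ω = (3.204×10⁻¹⁹)(1.47)/6.644×10⁻²⁷ ≈ 7.09×10⁷ rad/s.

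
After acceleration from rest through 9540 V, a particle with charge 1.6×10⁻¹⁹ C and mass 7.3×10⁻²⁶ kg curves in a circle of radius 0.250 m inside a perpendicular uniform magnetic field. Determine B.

v = √(2|q|V/m) = √(2·1.6×10⁻¹⁹·9540/7.3×10⁻²⁶) ≈ 2.045×10⁵ m/s.
B = mv/(|q|r) = (7.3×10⁻²⁶)(2.045×10⁵)/((1.6×10⁻¹⁹)(0.250)) ≈ 0.373 T.

B ≈ 0.373 T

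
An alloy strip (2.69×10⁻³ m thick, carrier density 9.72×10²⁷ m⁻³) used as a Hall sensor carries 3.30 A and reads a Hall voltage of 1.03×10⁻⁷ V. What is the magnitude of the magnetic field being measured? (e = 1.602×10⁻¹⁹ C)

B ≈ 0.131 T

From V_H = IB/(n e t), B = V_H n e t / I.
B = (1.03×10⁻⁷)(9.72×10²⁷)(1.602×10⁻¹⁹)(2.69×10⁻³)/3.30 ≈ 0.131 T.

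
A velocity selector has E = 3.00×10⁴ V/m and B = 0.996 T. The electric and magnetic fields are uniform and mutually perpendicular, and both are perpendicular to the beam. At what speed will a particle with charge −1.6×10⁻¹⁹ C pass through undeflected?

For undeflected motion the electric and magnetic forces balance: qE = qvB.
v = E/B = 3.00×10⁴/0.996 = 3.01×10⁴ m/s.
The result is independent of the particle's charge and mass.

v = 3.01×10⁴ m/s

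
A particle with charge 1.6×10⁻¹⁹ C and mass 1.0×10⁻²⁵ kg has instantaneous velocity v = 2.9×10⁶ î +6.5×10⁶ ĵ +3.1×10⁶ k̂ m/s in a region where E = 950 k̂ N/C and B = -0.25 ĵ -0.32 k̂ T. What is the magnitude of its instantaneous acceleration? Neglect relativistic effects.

v×B = (-1.30×10⁶, 9.28×10⁵, -7.25×10⁵) N/C.
E + v×B = (-1.30×10⁶, 9.28×10⁵, -7.24×10⁵) N/C.
F = q(E + v×B) = (1.6×10⁻¹⁹ C)·(-1.30×10⁶, 9.28×10⁵, -7.24×10⁵) = (-2.09×10⁻¹³, 1.48×10⁻¹³, -1.16×10⁻¹³) N.
|a| = |F|/m = 2.812×10⁻¹³/1.0×10⁻²⁵ ≈ 2.81×10¹² m/s².

|a| ≈ 2.81×10¹² m/s²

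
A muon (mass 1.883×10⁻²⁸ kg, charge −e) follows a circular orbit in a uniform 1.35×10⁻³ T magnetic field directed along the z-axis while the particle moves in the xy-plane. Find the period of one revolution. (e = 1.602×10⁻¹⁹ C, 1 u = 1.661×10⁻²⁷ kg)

T ≈ 5.47×10⁻⁶ s

The cyclotron period depends only on m, q, B: T = 2πm/(|q|B).
T = 2π(1.883×10⁻²⁸)/((1.602×10⁻¹⁹)(1.35×10⁻³)) ≈ 5.47×10⁻⁶ s.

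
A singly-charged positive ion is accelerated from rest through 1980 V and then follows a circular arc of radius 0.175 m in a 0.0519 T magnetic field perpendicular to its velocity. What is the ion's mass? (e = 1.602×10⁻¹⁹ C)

m ≈ 3.34×10⁻²⁷ kg

Combine |q|V = ½mv² and r = mv/(|q|B): eliminate v to get m = qB²r²/(2V).
m = (1.602×10⁻¹⁹)(0.0519)²(0.175)²/(2·1980) ≈ 3.34×10⁻²⁷ kg.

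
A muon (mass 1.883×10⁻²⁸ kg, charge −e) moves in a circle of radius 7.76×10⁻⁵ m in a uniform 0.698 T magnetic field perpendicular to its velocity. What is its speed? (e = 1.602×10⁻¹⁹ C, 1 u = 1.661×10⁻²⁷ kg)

v ≈ 4.61×10⁴ m/s

From |q|vB = mv²/r, v = |q|Br/m.
v = (1.602×10⁻¹⁹)(0.698)(7.76×10⁻⁵)/1.883×10⁻²⁸ ≈ 4.61×10⁴ m/s.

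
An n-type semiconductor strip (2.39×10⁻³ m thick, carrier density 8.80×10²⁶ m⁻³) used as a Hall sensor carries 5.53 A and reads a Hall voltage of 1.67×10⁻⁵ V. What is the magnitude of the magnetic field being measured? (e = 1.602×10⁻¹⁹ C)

From V_H = IB/(n e t), B = V_H n e t / I.
B = (1.67×10⁻⁵)(8.80×10²⁶)(1.602×10⁻¹⁹)(2.39×10⁻³)/5.53 ≈ 1.02 T.

B ≈ 1.02 T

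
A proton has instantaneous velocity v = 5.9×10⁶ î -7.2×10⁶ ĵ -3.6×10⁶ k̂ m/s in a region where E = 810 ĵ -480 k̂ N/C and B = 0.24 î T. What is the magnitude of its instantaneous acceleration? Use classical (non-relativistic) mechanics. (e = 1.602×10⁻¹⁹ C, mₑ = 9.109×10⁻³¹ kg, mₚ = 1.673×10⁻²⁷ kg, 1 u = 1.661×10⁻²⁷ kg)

v×B = (0, -8.64×10⁵, 1.73×10⁶) N/C.
E + v×B = (0, -8.63×10⁵, 1.73×10⁶) N/C.
F = q(E + v×B) = (1.602×10⁻¹⁹ C)·(0, -8.63×10⁵, 1.73×10⁶) = (0, -1.38×10⁻¹³, 2.77×10⁻¹³) N.
|a| = |F|/m = 3.094×10⁻¹³/1.673×10⁻²⁷ ≈ 1.85×10¹⁴ m/s².

|a| ≈ 1.85×10¹⁴ m/s²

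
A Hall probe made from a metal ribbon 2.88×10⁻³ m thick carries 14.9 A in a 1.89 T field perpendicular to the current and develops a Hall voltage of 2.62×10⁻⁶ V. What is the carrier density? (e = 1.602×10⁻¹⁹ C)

From V_H = IB/(n e t), n = IB/(V_H e t).
n = (14.9)(1.89)/((2.62×10⁻⁶)(1.602×10⁻¹⁹)(2.88×10⁻³)) ≈ 2.33×10²⁸ m⁻³.

n ≈ 2.33×10²⁸ m⁻³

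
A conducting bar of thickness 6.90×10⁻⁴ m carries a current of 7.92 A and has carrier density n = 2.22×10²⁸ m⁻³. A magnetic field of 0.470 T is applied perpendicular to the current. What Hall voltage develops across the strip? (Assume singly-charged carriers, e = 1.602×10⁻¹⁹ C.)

V_H ≈ 1.52×10⁻⁶ V

V_H = IB/(n e t).
V_H = (7.92)(0.470)/((2.22×10²⁸)(1.602×10⁻¹⁹)(6.90×10⁻⁴)) ≈ 1.52×10⁻⁶ V.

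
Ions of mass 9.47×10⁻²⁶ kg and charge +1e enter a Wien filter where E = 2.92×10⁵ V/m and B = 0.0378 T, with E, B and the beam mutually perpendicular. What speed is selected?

For undeflected motion the electric and magnetic forces balance: qE = qvB.
v = E/B = 2.92×10⁵/0.0378 = 7.72×10⁶ m/s.
The result is independent of the particle's charge and mass.

v = 7.72×10⁶ m/s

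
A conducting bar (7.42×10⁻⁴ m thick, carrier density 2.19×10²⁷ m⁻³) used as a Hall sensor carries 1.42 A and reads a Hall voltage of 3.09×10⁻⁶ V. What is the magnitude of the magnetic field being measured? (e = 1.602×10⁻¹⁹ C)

B ≈ 0.566 T

From V_H = IB/(n e t), B = V_H n e t / I.
B = (3.09×10⁻⁶)(2.19×10²⁷)(1.602×10⁻¹⁹)(7.42×10⁻⁴)/1.42 ≈ 0.566 T.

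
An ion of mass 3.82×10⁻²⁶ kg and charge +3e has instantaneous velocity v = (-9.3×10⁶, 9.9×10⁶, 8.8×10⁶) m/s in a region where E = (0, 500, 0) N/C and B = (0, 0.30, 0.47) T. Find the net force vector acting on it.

F ≈ (9.67×10⁻¹³, 2.10×10⁻¹², -1.34×10⁻¹²) N

v×B = (2.01×10⁶, 4.37×10⁶, -2.79×10⁶) N/C.
E + v×B = (2.01×10⁶, 4.37×10⁶, -2.79×10⁶) N/C.
F = q(E + v×B) = (4.806×10⁻¹⁹ C)·(2.01×10⁶, 4.37×10⁶, -2.79×10⁶) = (9.67×10⁻¹³, 2.10×10⁻¹², -1.34×10⁻¹²) N.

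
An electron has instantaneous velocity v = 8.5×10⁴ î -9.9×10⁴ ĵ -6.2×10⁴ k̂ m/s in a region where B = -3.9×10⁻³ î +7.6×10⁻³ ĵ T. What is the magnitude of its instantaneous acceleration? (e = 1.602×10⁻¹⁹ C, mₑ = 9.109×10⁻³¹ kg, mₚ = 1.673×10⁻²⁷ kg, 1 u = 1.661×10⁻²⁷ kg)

|a| ≈ 1.04×10¹⁴ m/s²

v×B = (471, 242, 260) N/C.
F = q v×B = (−1.602×10⁻¹⁹ C)·(471, 242, 260) = (-7.55×10⁻¹⁷, -3.87×10⁻¹⁷, -4.16×10⁻¹⁷) N.
|a| = |F|/m = 9.451×10⁻¹⁷/9.109×10⁻³¹ ≈ 1.04×10¹⁴ m/s².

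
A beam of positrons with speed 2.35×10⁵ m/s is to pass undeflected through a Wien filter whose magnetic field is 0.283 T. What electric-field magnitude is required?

For straight-line motion qE = qvB, so E = vB.
E = 2.35×10⁵ × 0.283 = 6.65×10⁴ V/m.

E = 6.65×10⁴ V/m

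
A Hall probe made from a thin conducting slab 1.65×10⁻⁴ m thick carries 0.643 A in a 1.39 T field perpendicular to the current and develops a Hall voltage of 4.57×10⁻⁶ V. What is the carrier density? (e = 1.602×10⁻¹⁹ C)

From V_H = IB/(n e t), n = IB/(V_H e t).
n = (0.643)(1.39)/((4.57×10⁻⁶)(1.602×10⁻¹⁹)(1.65×10⁻⁴)) ≈ 7.40×10²⁷ m⁻³.

n ≈ 7.40×10²⁷ m⁻³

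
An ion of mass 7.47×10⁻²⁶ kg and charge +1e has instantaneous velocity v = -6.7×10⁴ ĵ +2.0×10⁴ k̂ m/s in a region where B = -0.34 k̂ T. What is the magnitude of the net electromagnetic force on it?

|F| ≈ 3.65×10⁻¹⁵ N

v×B = (2.28×10⁴, 0, 0) N/C.
F = q v×B = (1.602×10⁻¹⁹ C)·(2.28×10⁴, 0, 0) = (3.65×10⁻¹⁵, 0, 0) N.
|F| = 3.65×10⁻¹⁵ N.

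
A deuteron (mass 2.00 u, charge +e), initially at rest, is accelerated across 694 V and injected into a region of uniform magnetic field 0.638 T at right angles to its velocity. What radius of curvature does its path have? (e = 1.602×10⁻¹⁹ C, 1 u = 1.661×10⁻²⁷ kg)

Acceleration: |q|V = ½mv² ⇒ v = √(2|q|V/m) = √(2·1.602×10⁻¹⁹·694/3.322×10⁻²⁷) ≈ 2.587×10⁵ m/s.
In the field: r = mv/(|q|B) = (3.322×10⁻²⁷)(2.587×10⁵)/((1.602×10⁻¹⁹)(0.638)) ≈ 8.41×10⁻³ m.

r ≈ 8.41×10⁻³ m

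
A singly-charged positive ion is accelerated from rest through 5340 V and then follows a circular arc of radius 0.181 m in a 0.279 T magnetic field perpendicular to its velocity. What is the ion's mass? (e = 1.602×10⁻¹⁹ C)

m ≈ 3.83×10⁻²⁶ kg

Combine |q|V = ½mv² and r = mv/(|q|B): eliminate v to get m = qB²r²/(2V).
m = (1.602×10⁻¹⁹)(0.279)²(0.181)²/(2·5340) ≈ 3.83×10⁻²⁶ kg.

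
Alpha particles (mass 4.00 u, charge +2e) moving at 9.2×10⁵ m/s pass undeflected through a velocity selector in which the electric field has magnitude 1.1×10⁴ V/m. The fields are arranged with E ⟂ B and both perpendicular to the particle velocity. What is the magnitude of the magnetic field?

B = 0.012 T

Balance of forces in the selector: qE = qvB ⇒ B = E/v.
B = 1.1×10⁴/9.2×10⁵ = 0.012 T.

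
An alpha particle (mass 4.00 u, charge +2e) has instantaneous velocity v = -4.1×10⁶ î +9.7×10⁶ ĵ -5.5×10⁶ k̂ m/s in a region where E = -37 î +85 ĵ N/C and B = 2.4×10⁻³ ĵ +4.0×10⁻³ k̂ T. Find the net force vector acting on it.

v×B = (5.20×10⁴, 1.64×10⁴, -9840) N/C.
E + v×B = (5.20×10⁴, 1.65×10⁴, -9840) N/C.
F = q(E + v×B) = (3.204×10⁻¹⁹ C)·(5.20×10⁴, 1.65×10⁴, -9840) = (1.66×10⁻¹⁴, 5.28×10⁻¹⁵, -3.15×10⁻¹⁵) N.

F ≈ (1.66×10⁻¹⁴, 5.28×10⁻¹⁵, -3.15×10⁻¹⁵) N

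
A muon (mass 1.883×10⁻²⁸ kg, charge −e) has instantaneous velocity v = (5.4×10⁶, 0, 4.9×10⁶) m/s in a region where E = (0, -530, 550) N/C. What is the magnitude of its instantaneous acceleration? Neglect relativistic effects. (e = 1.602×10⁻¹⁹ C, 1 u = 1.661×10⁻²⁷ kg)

Only an electric field acts, so F = qE = (−1.602×10⁻¹⁹ C)·(0, -530, 550) = (0, 8.49×10⁻¹⁷, -8.81×10⁻¹⁷) N.
|a| = |F|/m = 1.224×10⁻¹⁶/1.883×10⁻²⁸ ≈ 6.50×10¹¹ m/s².

|a| ≈ 6.50×10¹¹ m/s²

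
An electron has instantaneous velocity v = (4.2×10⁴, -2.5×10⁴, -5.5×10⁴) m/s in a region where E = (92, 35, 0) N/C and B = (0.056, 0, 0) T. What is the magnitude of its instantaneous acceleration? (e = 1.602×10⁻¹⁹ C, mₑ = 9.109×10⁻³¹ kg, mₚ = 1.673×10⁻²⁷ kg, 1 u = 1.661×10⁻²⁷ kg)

v×B = (0, -3080, 1400) N/C.
E + v×B = (92.0, -3040, 1400) N/C.
F = q(E + v×B) = (−1.602×10⁻¹⁹ C)·(92.0, -3040, 1400) = (-1.47×10⁻¹⁷, 4.88×10⁻¹⁶, -2.24×10⁻¹⁶) N.
|a| = |F|/m = 5.371×10⁻¹⁶/9.109×10⁻³¹ ≈ 5.90×10¹⁴ m/s².

|a| ≈ 5.90×10¹⁴ m/s²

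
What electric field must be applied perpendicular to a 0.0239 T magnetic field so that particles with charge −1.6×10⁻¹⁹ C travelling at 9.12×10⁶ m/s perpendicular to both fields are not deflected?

For straight-line motion qE = qvB, so E = vB.
E = 9.12×10⁶ × 0.0239 = 2.18×10⁵ V/m.

E = 2.18×10⁵ V/m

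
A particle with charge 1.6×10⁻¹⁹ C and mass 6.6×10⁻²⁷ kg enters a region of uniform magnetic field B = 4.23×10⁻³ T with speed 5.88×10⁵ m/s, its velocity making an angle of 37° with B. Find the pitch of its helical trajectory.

v∥ = v cosθ = 5.88×10⁵·cos37° ≈ 4.696×10⁵ m/s.
T = 2πm/(|q|B) = 2π(6.6×10⁻²⁷)/((1.6×10⁻¹⁹)(4.23×10⁻³)) ≈ 6.127×10⁻⁵ s.
pitch = v∥ T = (4.696×10⁵)(6.127×10⁻⁵) ≈ 28.8 m.

p ≈ 28.8 m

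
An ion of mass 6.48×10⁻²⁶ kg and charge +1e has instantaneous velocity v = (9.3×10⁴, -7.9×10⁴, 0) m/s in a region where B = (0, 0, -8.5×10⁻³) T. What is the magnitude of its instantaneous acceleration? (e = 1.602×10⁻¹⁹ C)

|a| ≈ 2.56×10⁹ m/s²

v×B = (672, 790, 0) N/C.
F = q v×B = (1.602×10⁻¹⁹ C)·(672, 790, 0) = (1.08×10⁻¹⁶, 1.27×10⁻¹⁶, 0) N.
|a| = |F|/m = 1.662×10⁻¹⁶/6.48×10⁻²⁶ ≈ 2.56×10⁹ m/s².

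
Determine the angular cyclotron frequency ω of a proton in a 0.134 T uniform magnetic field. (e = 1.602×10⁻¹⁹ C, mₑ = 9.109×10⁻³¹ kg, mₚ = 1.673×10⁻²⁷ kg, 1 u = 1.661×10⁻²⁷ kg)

ω ≈ 1.28×10⁷ rad/s

ω = |q|B/m.
ω = (1.602×10⁻¹⁹)(0.134)/1.673×10⁻²⁷ ≈ 1.28×10⁷ rad/s.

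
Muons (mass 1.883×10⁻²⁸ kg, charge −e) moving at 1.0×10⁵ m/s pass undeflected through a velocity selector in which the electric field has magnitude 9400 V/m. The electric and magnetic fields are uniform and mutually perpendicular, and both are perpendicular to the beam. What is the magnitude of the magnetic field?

B = 0.094 T

Balance of forces in the selector: qE = qvB ⇒ B = E/v.
B = 9400/1.0×10⁵ = 0.094 T.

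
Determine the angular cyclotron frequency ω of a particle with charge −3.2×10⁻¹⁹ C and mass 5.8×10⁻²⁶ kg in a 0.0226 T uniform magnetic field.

ω = |q|B/m.
ω = (3.2×10⁻¹⁹)(0.0226)/5.8×10⁻²⁶ ≈ 1.25×10⁵ rad/s.

ω ≈ 1.25×10⁵ rad/s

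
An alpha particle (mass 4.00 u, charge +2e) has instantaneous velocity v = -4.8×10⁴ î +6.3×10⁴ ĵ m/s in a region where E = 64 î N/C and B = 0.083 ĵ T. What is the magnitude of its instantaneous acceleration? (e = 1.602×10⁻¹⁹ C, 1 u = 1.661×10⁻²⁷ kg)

v×B = (0, 0, -3980) N/C.
E + v×B = (64.0, 0, -3980) N/C.
F = q(E + v×B) = (3.204×10⁻¹⁹ C)·(64.0, 0, -3980) = (2.05×10⁻¹⁷, 0, -1.28×10⁻¹⁵) N.
|a| = |F|/m = 1.277×10⁻¹⁵/6.644×10⁻²⁷ ≈ 1.92×10¹¹ m/s².

|a| ≈ 1.92×10¹¹ m/s²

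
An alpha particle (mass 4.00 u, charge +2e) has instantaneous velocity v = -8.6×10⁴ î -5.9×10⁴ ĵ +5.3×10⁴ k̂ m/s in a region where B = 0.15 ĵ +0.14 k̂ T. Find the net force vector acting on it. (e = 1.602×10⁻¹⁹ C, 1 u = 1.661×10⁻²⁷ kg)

v×B = (-1.62×10⁴, 1.20×10⁴, -1.29×10⁴) N/C.
F = q v×B = (3.204×10⁻¹⁹ C)·(-1.62×10⁴, 1.20×10⁴, -1.29×10⁴) = (-5.19×10⁻¹⁵, 3.86×10⁻¹⁵, -4.13×10⁻¹⁵) N.

F ≈ (-5.19×10⁻¹⁵, 3.86×10⁻¹⁵, -4.13×10⁻¹⁵) N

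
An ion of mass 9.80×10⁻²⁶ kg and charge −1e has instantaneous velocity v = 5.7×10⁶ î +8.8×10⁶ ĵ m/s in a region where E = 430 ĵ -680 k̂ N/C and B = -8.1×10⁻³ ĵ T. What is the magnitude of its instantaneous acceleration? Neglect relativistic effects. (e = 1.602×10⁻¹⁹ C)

|a| ≈ 7.66×10¹⁰ m/s²

v×B = (0, 0, -4.62×10⁴) N/C.
E + v×B = (0, 430, -4.68×10⁴) N/C.
F = q(E + v×B) = (−1.602×10⁻¹⁹ C)·(0, 430, -4.68×10⁴) = (0, -6.89×10⁻¹⁷, 7.51×10⁻¹⁵) N.
|a| = |F|/m = 7.506×10⁻¹⁵/9.80×10⁻²⁶ ≈ 7.66×10¹⁰ m/s².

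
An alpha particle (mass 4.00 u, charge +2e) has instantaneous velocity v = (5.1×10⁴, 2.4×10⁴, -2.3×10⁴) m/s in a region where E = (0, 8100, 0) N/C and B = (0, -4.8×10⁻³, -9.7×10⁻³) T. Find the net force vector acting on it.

v×B = (-343, 495, -245) N/C.
E + v×B = (-343, 8590, -245) N/C.
F = q(E + v×B) = (3.204×10⁻¹⁹ C)·(-343, 8590, -245) = (-1.10×10⁻¹⁶, 2.75×10⁻¹⁵, -7.84×10⁻¹⁷) N.

F ≈ (-1.10×10⁻¹⁶, 2.75×10⁻¹⁵, -7.84×10⁻¹⁷) N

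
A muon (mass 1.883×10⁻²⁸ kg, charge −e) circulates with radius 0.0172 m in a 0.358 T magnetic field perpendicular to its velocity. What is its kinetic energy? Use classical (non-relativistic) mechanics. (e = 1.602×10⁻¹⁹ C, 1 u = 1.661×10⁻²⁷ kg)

KE ≈ 1.61×10⁴ eV

v = |q|Br/m, then KE = ½mv² = (qBr)²/(2m).
v = (1.602×10⁻¹⁹)(0.358)(0.0172)/1.883×10⁻²⁸ ≈ 5.239×10⁶ m/s.
KE = ½(1.883×10⁻²⁸)(5.239×10⁶)² ≈ 2.58×10⁻¹⁵ J = 1.61×10⁴ eV.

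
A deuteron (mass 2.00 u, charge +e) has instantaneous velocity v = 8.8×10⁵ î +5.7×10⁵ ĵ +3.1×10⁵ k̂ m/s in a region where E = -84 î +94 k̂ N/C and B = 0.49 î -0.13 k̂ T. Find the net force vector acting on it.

F ≈ (-1.19×10⁻¹⁴, 4.27×10⁻¹⁴, -4.47×10⁻¹⁴) N

v×B = (-7.41×10⁴, 2.66×10⁵, -2.79×10⁵) N/C.
E + v×B = (-7.42×10⁴, 2.66×10⁵, -2.79×10⁵) N/C.
F = q(E + v×B) = (1.602×10⁻¹⁹ C)·(-7.42×10⁴, 2.66×10⁵, -2.79×10⁵) = (-1.19×10⁻¹⁴, 4.27×10⁻¹⁴, -4.47×10⁻¹⁴) N.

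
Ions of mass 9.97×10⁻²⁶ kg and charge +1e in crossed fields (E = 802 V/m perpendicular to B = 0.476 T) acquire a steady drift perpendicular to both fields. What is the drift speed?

v_d ≈ 1680 m/s

The E×B drift speed is v_d = E/B.
v_d = 802/0.476 = 1680 m/s.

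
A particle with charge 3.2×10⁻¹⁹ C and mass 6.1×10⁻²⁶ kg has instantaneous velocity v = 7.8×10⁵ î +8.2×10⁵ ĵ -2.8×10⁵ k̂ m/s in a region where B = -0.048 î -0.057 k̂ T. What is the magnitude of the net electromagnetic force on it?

v×B = (-4.67×10⁴, 5.79×10⁴, 3.94×10⁴) N/C.
F = q v×B = (3.2×10⁻¹⁹ C)·(-4.67×10⁴, 5.79×10⁴, 3.94×10⁴) = (-1.50×10⁻¹⁴, 1.85×10⁻¹⁴, 1.26×10⁻¹⁴) N.
|F| = 2.69×10⁻¹⁴ N.

|F| ≈ 2.69×10⁻¹⁴ N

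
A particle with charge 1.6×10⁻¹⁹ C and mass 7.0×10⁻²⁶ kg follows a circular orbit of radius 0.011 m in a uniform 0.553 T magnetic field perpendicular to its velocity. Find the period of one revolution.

The cyclotron period depends only on m, q, B: T = 2πm/(|q|B).
T = 2π(7.0×10⁻²⁶)/((1.6×10⁻¹⁹)(0.553)) ≈ 4.97×10⁻⁶ s.

T ≈ 4.97×10⁻⁶ s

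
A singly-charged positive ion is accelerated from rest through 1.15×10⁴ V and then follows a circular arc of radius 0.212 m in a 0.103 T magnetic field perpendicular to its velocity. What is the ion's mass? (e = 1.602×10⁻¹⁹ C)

Combine |q|V = ½mv² and r = mv/(|q|B): eliminate v to get m = qB²r²/(2V).
m = (1.602×10⁻¹⁹)(0.103)²(0.212)²/(2·1.15×10⁴) ≈ 3.32×10⁻²⁷ kg.

m ≈ 3.32×10⁻²⁷ kg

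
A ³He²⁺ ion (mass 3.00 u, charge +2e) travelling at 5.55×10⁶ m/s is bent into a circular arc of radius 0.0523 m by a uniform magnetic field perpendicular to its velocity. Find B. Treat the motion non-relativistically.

B ≈ 1.65 T

From |q|vB = mv²/r, B = mv/(|q|r).
B = (4.983×10⁻²⁷)(5.55×10⁶)/((3.204×10⁻¹⁹)(0.0523)) ≈ 1.65 T.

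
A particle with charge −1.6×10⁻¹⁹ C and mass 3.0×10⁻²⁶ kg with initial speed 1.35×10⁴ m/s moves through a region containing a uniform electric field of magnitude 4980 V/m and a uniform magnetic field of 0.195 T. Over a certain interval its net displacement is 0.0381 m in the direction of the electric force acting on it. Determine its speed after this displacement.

v_f ≈ 4.70×10⁴ m/s

B does no work; ΔKE = |q|E d.
½mv_f² = ½mv₀² + |q|Ed = ½(3.0×10⁻²⁶)(1.35×10⁴)² + (1.6×10⁻¹⁹)(4980)(0.0381) ≈ 2.734×10⁻¹⁸ J + 3.036×10⁻¹⁷ J ≈ 3.309×10⁻¹⁷ J.
v_f = √(2·3.309×10⁻¹⁷/3.0×10⁻²⁶) ≈ 4.70×10⁴ m/s.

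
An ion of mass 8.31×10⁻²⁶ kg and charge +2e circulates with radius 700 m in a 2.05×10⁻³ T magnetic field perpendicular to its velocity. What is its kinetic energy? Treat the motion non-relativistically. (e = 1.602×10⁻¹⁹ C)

v = |q|Br/m, then KE = ½mv² = (qBr)²/(2m).
v = (3.204×10⁻¹⁹)(2.05×10⁻³)(700)/8.31×10⁻²⁶ ≈ 5.533×10⁶ m/s.
KE = ½(8.31×10⁻²⁶)(5.533×10⁶)² ≈ 1.27×10⁻¹² J.

KE ≈ 1.27×10⁻¹² J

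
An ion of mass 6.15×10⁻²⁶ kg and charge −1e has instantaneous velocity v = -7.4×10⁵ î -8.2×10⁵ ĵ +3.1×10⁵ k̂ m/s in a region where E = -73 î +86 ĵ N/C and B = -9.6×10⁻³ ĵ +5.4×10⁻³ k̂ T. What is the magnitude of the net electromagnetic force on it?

v×B = (-1450, 4000, 7100) N/C.
E + v×B = (-1530, 4080, 7100) N/C.
F = q(E + v×B) = (−1.602×10⁻¹⁹ C)·(-1530, 4080, 7100) = (2.44×10⁻¹⁶, -6.54×10⁻¹⁶, -1.14×10⁻¹⁵) N.
|F| = 1.34×10⁻¹⁵ N.

|F| ≈ 1.34×10⁻¹⁵ N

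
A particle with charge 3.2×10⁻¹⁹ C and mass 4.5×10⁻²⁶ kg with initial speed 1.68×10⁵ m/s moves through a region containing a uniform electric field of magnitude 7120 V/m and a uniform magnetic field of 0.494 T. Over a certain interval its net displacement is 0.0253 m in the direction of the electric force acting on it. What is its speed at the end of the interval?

v_f ≈ 1.75×10⁵ m/s

B does no work; ΔKE = |q|E d.
½mv_f² = ½mv₀² + |q|Ed = ½(4.5×10⁻²⁶)(1.68×10⁵)² + (3.2×10⁻¹⁹)(7120)(0.0253) ≈ 6.350×10⁻¹⁶ J + 5.764×10⁻¹⁷ J ≈ 6.927×10⁻¹⁶ J.
v_f = √(2·6.927×10⁻¹⁶/4.5×10⁻²⁶) ≈ 1.75×10⁵ m/s.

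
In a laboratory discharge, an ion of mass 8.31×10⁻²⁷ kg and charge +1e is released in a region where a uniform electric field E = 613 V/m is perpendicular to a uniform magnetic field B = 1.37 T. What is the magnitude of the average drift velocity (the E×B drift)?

v_d ≈ 447 m/s

In crossed fields the guiding centre drifts at v_d = |E×B|/B² = E/B, independent of charge and mass.
v_d = 613/1.37 = 447 m/s.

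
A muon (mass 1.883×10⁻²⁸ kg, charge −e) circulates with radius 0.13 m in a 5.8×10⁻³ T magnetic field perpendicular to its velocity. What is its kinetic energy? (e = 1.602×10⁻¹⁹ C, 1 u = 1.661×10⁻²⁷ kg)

v = |q|Br/m, then KE = ½mv² = (qBr)²/(2m).
v = (1.602×10⁻¹⁹)(5.8×10⁻³)(0.13)/1.883×10⁻²⁸ ≈ 6.415×10⁵ m/s.
KE = ½(1.883×10⁻²⁸)(6.415×10⁵)² ≈ 3.9×10⁻¹⁷ J.

KE ≈ 3.9×10⁻¹⁷ J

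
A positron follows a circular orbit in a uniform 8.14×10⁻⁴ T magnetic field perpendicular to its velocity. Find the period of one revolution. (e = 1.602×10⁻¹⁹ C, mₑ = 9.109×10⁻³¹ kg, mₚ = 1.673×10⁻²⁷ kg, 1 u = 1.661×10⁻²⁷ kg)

The cyclotron period depends only on m, q, B: T = 2πm/(|q|B).
T = 2π(9.109×10⁻³¹)/((1.602×10⁻¹⁹)(8.14×10⁻⁴)) ≈ 4.39×10⁻⁸ s.

T ≈ 4.39×10⁻⁸ s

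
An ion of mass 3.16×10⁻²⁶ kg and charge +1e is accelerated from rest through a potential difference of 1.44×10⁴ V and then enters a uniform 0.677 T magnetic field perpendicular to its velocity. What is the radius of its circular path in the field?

r ≈ 0.111 m

Acceleration: |q|V = ½mv² ⇒ v = √(2|q|V/m) = √(2·1.602×10⁻¹⁹·1.44×10⁴/3.16×10⁻²⁶) ≈ 3.821×10⁵ m/s.
In the field: r = mv/(|q|B) = (3.16×10⁻²⁶)(3.821×10⁵)/((1.602×10⁻¹⁹)(0.677)) ≈ 0.111 m.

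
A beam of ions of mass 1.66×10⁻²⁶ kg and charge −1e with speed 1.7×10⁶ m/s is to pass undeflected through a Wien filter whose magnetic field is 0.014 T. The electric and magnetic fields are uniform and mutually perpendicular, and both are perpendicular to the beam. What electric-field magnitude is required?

E = 2.4×10⁴ V/m

For straight-line motion qE = qvB, so E = vB.
E = 1.7×10⁶ × 0.014 = 2.4×10⁴ V/m.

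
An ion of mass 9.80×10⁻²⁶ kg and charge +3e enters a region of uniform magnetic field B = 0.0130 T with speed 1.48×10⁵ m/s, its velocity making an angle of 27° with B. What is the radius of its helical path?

r ≈ 1.05 m

v⊥ = v sinθ = 1.48×10⁵·sin27° ≈ 6.719×10⁴ m/s.
r = m v⊥/(|q|B) = (9.80×10⁻²⁶)(6.719×10⁴)/((4.806×10⁻¹⁹)(0.0130)) ≈ 1.05 m.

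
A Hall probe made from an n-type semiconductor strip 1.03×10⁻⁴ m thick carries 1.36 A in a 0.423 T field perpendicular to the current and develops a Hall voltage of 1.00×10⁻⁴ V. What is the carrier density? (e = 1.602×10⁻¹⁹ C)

From V_H = IB/(n e t), n = IB/(V_H e t).
n = (1.36)(0.423)/((1.00×10⁻⁴)(1.602×10⁻¹⁹)(1.03×10⁻⁴)) ≈ 3.49×10²⁶ m⁻³.

n ≈ 3.49×10²⁶ m⁻³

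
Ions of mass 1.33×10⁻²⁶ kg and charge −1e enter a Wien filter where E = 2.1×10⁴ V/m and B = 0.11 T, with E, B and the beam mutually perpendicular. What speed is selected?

Straight-line motion ⇒ electric and magnetic forces cancel, so E = vB.
v = E/B = 2.1×10⁴/0.11 = 1.9×10⁵ m/s.
The result is independent of the particle's charge and mass.

v = 1.9×10⁵ m/s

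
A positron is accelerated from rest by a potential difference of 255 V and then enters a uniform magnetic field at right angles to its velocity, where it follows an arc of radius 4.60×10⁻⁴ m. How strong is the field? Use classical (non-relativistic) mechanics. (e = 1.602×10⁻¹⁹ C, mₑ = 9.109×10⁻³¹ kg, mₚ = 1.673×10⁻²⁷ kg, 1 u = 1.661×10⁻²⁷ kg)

B ≈ 0.117 T

v = √(2|q|V/m) = √(2·1.602×10⁻¹⁹·255/9.109×10⁻³¹) ≈ 9.471×10⁶ m/s.
B = mv/(|q|r) = (9.109×10⁻³¹)(9.471×10⁶)/((1.602×10⁻¹⁹)(4.60×10⁻⁴)) ≈ 0.117 T.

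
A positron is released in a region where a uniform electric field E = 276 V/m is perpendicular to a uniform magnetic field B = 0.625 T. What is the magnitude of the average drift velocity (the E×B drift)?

The steady drift has the magnetic force balancing the electric force, so v_d = E/B.
v_d = 276/0.625 = 442 m/s.

v_d ≈ 442 m/s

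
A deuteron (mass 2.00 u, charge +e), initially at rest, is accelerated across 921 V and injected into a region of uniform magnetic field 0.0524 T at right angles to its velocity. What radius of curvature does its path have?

Acceleration: |q|V = ½mv² ⇒ v = √(2|q|V/m) = √(2·1.602×10⁻¹⁹·921/3.322×10⁻²⁷) ≈ 2.980×10⁵ m/s.
In the field: r = mv/(|q|B) = (3.322×10⁻²⁷)(2.980×10⁵)/((1.602×10⁻¹⁹)(0.0524)) ≈ 0.118 m.

r ≈ 0.118 m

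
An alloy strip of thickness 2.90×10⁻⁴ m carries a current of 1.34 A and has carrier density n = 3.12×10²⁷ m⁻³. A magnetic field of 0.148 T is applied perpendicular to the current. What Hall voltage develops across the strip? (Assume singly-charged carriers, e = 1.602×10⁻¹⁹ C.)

V_H = IB/(n e t).
V_H = (1.34)(0.148)/((3.12×10²⁷)(1.602×10⁻¹⁹)(2.90×10⁻⁴)) ≈ 1.37×10⁻⁶ V.

V_H ≈ 1.37×10⁻⁶ V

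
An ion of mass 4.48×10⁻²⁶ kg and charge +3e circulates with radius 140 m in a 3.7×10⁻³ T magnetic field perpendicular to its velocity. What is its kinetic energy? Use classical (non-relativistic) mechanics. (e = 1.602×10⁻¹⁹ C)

KE ≈ 6.9×10⁻¹³ J

v = |q|Br/m, then KE = ½mv² = (qBr)²/(2m).
v = (4.806×10⁻¹⁹)(3.7×10⁻³)(140)/4.48×10⁻²⁶ ≈ 5.557×10⁶ m/s.
KE = ½(4.48×10⁻²⁶)(5.557×10⁶)² ≈ 6.9×10⁻¹³ J.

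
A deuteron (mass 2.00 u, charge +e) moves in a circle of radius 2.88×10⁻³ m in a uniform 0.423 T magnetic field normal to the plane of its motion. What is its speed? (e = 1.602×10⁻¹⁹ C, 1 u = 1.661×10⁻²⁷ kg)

From |q|vB = mv²/r, v = |q|Br/m.
v = (1.602×10⁻¹⁹)(0.423)(2.88×10⁻³)/3.322×10⁻²⁷ ≈ 5.87×10⁴ m/s.

v ≈ 5.87×10⁴ m/s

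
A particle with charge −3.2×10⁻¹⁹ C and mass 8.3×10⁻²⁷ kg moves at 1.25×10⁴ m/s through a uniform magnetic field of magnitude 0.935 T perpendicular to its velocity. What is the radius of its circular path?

The magnetic force provides the centripetal force: |q|vB = mv²/r.
r = mv/(|q|B) = (8.3×10⁻²⁷)(1.25×10⁴)/((3.2×10⁻¹⁹)(0.935)) ≈ 3.47×10⁻⁴ m.

r ≈ 3.47×10⁻⁴ m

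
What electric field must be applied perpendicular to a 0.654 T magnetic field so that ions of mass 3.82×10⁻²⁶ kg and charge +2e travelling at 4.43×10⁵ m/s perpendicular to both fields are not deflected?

For straight-line motion qE = qvB, so E = vB.
E = 4.43×10⁵ × 0.654 = 2.90×10⁵ V/m.

E = 2.90×10⁵ V/m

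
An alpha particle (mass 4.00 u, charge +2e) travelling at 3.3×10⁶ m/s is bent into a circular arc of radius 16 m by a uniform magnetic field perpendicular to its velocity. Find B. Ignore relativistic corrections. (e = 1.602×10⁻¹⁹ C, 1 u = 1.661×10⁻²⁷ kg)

B ≈ 4.3×10⁻³ T

From |q|vB = mv²/r, B = mv/(|q|r).
B = (6.644×10⁻²⁷)(3.3×10⁶)/((3.204×10⁻¹⁹)(16)) ≈ 4.3×10⁻³ T.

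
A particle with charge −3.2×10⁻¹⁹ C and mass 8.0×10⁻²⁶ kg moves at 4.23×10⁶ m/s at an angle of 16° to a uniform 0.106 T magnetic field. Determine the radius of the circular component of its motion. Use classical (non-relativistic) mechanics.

r ≈ 2.75 m

v⊥ = v sinθ = 4.23×10⁶·sin16° ≈ 1.166×10⁶ m/s.
r = m v⊥/(|q|B) = (8.0×10⁻²⁶)(1.166×10⁶)/((3.2×10⁻¹⁹)(0.106)) ≈ 2.75 m.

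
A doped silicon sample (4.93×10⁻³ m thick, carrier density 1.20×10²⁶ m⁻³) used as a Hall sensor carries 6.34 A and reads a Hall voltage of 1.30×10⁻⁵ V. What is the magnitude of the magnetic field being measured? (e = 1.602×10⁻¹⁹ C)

B ≈ 0.194 T

From V_H = IB/(n e t), B = V_H n e t / I.
B = (1.30×10⁻⁵)(1.20×10²⁶)(1.602×10⁻¹⁹)(4.93×10⁻³)/6.34 ≈ 0.194 T.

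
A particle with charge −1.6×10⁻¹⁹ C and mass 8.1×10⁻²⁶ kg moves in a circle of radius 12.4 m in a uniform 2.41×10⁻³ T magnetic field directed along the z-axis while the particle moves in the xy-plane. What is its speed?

v ≈ 5.90×10⁴ m/s

From |q|vB = mv²/r, v = |q|Br/m.
v = (1.6×10⁻¹⁹)(2.41×10⁻³)(12.4)/8.1×10⁻²⁶ ≈ 5.90×10⁴ m/s.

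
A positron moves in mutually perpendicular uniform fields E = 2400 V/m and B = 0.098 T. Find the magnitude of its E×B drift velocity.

The steady drift has the magnetic force balancing the electric force, so v_d = E/B.
v_d = 2400/0.098 = 2.4×10⁴ m/s.

v_d ≈ 2.4×10⁴ m/s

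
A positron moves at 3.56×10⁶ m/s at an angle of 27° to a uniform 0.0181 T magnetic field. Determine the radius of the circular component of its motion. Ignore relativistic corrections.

v⊥ = v sinθ = 3.56×10⁶·sin27° ≈ 1.616×10⁶ m/s.
r = m v⊥/(|q|B) = (9.109×10⁻³¹)(1.616×10⁶)/((1.602×10⁻¹⁹)(0.0181)) ≈ 5.08×10⁻⁴ m.

r ≈ 5.08×10⁻⁴ m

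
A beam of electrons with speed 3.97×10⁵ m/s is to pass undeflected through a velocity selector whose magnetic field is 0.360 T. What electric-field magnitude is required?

For straight-line motion qE = qvB, so E = vB.
E = 3.97×10⁵ × 0.360 = 1.43×10⁵ V/m.

E = 1.43×10⁵ V/m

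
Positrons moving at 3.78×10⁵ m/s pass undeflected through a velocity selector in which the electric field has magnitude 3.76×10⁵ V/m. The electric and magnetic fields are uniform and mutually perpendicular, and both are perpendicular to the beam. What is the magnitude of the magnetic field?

B = 0.995 T

Balance of forces in the selector: qE = qvB ⇒ B = E/v.
B = 3.76×10⁵/3.78×10⁵ = 0.995 T.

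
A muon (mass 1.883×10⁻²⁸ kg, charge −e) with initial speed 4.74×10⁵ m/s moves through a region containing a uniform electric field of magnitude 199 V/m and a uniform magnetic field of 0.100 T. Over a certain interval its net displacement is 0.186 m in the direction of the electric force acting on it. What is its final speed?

B does no work; ΔKE = |q|E d.
½mv_f² = ½mv₀² + |q|Ed = ½(1.883×10⁻²⁸)(4.74×10⁵)² + (1.602×10⁻¹⁹)(199)(0.186) ≈ 2.115×10⁻¹⁷ J + 5.930×10⁻¹⁸ J ≈ 2.708×10⁻¹⁷ J.
v_f = √(2·2.708×10⁻¹⁷/1.883×10⁻²⁸) ≈ 5.36×10⁵ m/s.

v_f ≈ 5.36×10⁵ m/s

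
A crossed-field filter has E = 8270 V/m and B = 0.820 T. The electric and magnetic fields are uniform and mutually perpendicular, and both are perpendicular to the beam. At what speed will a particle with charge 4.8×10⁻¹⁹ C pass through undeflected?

Straight-line motion ⇒ electric and magnetic forces cancel, so E = vB.
v = E/B = 8270/0.820 = 1.01×10⁴ m/s.
The result is independent of the particle's charge and mass.

v = 1.01×10⁴ m/s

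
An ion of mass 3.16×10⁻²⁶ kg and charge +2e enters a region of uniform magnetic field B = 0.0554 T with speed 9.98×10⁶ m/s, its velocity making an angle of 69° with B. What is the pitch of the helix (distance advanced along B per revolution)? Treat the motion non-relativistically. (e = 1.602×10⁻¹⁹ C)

v∥ = v cosθ = 9.98×10⁶·cos69° ≈ 3.577×10⁶ m/s.
T = 2πm/(|q|B) = 2π(3.16×10⁻²⁶)/((3.204×10⁻¹⁹)(0.0554)) ≈ 1.119×10⁻⁵ s.
pitch = v∥ T = (3.577×10⁶)(1.119×10⁻⁵) ≈ 40.0 m.

p ≈ 40.0 m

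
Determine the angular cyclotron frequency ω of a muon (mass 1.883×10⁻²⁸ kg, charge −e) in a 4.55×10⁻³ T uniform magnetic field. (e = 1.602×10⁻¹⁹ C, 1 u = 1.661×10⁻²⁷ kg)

ω ≈ 3.87×10⁶ rad/s

ω = |q|B/m.
ω = (1.602×10⁻¹⁹)(4.55×10⁻³)/1.883×10⁻²⁸ ≈ 3.87×10⁶ rad/s.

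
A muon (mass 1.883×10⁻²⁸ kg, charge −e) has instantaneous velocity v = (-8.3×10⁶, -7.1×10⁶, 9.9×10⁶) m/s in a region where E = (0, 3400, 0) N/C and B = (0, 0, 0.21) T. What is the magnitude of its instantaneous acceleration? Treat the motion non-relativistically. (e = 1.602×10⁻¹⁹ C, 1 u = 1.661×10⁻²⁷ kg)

|a| ≈ 1.95×10¹⁵ m/s²

v×B = (-1.49×10⁶, 1.74×10⁶, 0) N/C.
E + v×B = (-1.49×10⁶, 1.75×10⁶, 0) N/C.
F = q(E + v×B) = (−1.602×10⁻¹⁹ C)·(-1.49×10⁶, 1.75×10⁶, 0) = (2.39×10⁻¹³, -2.80×10⁻¹³, 0) N.
|a| = |F|/m = 3.679×10⁻¹³/1.883×10⁻²⁸ ≈ 1.95×10¹⁵ m/s².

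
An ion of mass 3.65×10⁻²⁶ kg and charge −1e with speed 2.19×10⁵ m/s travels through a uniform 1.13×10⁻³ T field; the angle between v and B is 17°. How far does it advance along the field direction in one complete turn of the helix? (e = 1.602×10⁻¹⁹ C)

p ≈ 265 m

v∥ = v cosθ = 2.19×10⁵·cos17° ≈ 2.094×10⁵ m/s.
T = 2πm/(|q|B) = 2π(3.65×10⁻²⁶)/((1.602×10⁻¹⁹)(1.13×10⁻³)) ≈ 1.267×10⁻³ s.
pitch = v∥ T = (2.094×10⁵)(1.267×10⁻³) ≈ 265 m.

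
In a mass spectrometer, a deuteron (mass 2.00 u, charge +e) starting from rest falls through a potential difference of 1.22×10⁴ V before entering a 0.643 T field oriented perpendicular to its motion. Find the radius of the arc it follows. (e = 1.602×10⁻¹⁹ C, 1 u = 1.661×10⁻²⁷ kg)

r ≈ 0.0350 m

Acceleration: |q|V = ½mv² ⇒ v = √(2|q|V/m) = √(2·1.602×10⁻¹⁹·1.22×10⁴/3.322×10⁻²⁷) ≈ 1.085×10⁶ m/s.
In the field: r = mv/(|q|B) = (3.322×10⁻²⁷)(1.085×10⁶)/((1.602×10⁻¹⁹)(0.643)) ≈ 0.0350 m.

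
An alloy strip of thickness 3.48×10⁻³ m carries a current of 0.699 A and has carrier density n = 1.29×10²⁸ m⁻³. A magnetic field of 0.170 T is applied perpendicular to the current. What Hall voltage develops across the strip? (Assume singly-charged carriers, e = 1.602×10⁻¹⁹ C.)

V_H = IB/(n e t).
V_H = (0.699)(0.170)/((1.29×10²⁸)(1.602×10⁻¹⁹)(3.48×10⁻³)) ≈ 1.65×10⁻⁸ V.

V_H ≈ 1.65×10⁻⁸ V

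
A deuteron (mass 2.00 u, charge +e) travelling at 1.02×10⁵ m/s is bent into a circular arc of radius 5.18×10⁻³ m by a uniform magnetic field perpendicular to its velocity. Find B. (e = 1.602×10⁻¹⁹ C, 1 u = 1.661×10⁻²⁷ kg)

From |q|vB = mv²/r, B = mv/(|q|r).
B = (3.322×10⁻²⁷)(1.02×10⁵)/((1.602×10⁻¹⁹)(5.18×10⁻³)) ≈ 0.408 T.

B ≈ 0.408 T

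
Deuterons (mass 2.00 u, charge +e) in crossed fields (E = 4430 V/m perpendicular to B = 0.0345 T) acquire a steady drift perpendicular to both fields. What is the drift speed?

v_d ≈ 1.28×10⁵ m/s

The E×B drift speed is v_d = E/B.
v_d = 4430/0.0345 = 1.28×10⁵ m/s.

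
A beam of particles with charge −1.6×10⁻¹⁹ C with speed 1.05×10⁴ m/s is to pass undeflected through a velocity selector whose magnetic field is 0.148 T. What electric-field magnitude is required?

For straight-line motion qE = qvB, so E = vB.
E = 1.05×10⁴ × 0.148 = 1550 V/m.

E = 1550 V/m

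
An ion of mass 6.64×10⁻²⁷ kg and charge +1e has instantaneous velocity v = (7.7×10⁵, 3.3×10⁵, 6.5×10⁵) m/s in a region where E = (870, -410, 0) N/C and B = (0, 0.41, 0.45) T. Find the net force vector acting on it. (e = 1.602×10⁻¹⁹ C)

F ≈ (-1.88×10⁻¹⁴, -5.56×10⁻¹⁴, 5.06×10⁻¹⁴) N

v×B = (-1.18×10⁵, -3.46×10⁵, 3.16×10⁵) N/C.
E + v×B = (-1.17×10⁵, -3.47×10⁵, 3.16×10⁵) N/C.
F = q(E + v×B) = (1.602×10⁻¹⁹ C)·(-1.17×10⁵, -3.47×10⁵, 3.16×10⁵) = (-1.88×10⁻¹⁴, -5.56×10⁻¹⁴, 5.06×10⁻¹⁴) N.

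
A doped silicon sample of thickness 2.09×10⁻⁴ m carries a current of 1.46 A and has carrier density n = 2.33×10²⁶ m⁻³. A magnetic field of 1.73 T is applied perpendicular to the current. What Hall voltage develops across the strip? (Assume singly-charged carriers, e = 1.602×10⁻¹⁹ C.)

V_H = IB/(n e t).
V_H = (1.46)(1.73)/((2.33×10²⁶)(1.602×10⁻¹⁹)(2.09×10⁻⁴)) ≈ 3.24×10⁻⁴ V.

V_H ≈ 3.24×10⁻⁴ V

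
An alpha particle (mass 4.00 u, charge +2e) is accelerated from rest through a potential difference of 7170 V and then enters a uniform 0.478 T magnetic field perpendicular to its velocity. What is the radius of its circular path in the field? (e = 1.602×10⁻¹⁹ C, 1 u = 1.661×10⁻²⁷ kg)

Acceleration: |q|V = ½mv² ⇒ v = √(2|q|V/m) = √(2·3.204×10⁻¹⁹·7170/6.644×10⁻²⁷) ≈ 8.316×10⁵ m/s.
In the field: r = mv/(|q|B) = (6.644×10⁻²⁷)(8.316×10⁵)/((3.204×10⁻¹⁹)(0.478)) ≈ 0.0361 m.

r ≈ 0.0361 m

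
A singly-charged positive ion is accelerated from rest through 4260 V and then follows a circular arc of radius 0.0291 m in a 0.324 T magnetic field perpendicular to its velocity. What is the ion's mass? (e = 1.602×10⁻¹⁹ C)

Combine |q|V = ½mv² and r = mv/(|q|B): eliminate v to get m = qB²r²/(2V).
m = (1.602×10⁻¹⁹)(0.324)²(0.0291)²/(2·4260) ≈ 1.67×10⁻²⁷ kg.

m ≈ 1.67×10⁻²⁷ kg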